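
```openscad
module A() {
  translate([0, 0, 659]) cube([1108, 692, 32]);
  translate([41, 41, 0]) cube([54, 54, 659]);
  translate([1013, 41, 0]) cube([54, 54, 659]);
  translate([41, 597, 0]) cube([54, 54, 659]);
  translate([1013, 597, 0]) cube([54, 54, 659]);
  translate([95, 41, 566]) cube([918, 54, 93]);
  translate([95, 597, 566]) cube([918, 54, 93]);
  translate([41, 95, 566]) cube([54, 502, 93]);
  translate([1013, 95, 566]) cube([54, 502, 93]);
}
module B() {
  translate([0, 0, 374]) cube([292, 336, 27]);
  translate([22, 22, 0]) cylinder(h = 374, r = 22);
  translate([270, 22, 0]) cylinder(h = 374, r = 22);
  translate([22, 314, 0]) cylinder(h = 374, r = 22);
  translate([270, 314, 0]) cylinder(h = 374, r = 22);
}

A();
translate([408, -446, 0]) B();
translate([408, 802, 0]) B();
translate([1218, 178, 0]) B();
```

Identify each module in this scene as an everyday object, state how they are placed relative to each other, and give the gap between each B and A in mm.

A is a table. B is a stool. Three stools sit around the table at the −y, +y, +x sides. The gap between each stool and the table is 110 mm.

Each stool's nearest face is 110 mm from the table's bounding box.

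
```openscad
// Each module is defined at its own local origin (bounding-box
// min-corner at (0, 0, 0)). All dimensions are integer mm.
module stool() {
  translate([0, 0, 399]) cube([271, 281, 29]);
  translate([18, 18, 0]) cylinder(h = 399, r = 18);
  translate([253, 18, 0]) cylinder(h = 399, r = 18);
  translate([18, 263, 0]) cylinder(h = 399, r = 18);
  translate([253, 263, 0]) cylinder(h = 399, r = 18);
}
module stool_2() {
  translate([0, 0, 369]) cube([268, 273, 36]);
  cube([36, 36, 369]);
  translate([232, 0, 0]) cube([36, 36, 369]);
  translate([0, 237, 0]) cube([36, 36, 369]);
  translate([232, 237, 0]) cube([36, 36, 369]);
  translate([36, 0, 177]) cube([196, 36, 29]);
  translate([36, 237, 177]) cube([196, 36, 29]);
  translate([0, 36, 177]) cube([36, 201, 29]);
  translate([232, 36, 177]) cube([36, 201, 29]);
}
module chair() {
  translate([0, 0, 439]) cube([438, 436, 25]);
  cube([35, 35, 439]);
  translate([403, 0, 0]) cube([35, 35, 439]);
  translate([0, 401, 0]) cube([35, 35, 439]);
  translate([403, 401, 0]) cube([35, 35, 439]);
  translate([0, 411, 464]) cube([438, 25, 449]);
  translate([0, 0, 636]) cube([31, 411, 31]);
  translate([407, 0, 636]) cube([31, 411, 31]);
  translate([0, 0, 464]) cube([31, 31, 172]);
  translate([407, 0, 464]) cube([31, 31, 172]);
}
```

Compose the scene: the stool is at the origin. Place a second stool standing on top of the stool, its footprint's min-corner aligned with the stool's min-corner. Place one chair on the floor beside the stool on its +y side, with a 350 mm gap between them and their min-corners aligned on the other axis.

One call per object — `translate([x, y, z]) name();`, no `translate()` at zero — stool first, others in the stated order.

stool();
translate([0, 0, 428]) stool_2();
translate([0, 631, 0]) chair();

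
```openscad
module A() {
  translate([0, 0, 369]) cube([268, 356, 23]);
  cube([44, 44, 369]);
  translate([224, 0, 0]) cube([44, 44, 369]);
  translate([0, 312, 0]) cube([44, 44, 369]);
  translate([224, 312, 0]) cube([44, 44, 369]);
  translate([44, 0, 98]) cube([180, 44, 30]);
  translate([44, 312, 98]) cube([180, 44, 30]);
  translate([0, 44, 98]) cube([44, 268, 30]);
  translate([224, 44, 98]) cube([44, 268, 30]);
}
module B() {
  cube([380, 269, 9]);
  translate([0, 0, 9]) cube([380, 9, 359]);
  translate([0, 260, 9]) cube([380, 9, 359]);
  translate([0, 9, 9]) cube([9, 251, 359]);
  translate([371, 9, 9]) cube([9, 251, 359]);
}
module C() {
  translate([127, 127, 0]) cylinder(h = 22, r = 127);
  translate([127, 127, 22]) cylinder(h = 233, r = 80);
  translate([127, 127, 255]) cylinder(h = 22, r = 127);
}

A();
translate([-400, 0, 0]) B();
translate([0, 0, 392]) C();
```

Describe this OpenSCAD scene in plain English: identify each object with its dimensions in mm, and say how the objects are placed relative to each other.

A is a four-legged stool. The seat is a 268×356×23 mm slab whose top surface is at z = 392 mm; four square legs, each 44×44 mm in cross-section, run from the floor (z = 0) to the underside of the seat, each flush with a corner of the seat. Four stretchers, 44 mm wide and 30 mm tall, connect adjacent legs with their undersides at z = 98 mm, each running between the inner faces of the legs it joins and aligned with the legs' outer faces on the other axis.

B is an open-topped rectangular box: outside dimensions 380×269×368 mm, with a uniform wall and base thickness of 9 mm. The base is a full 380×269 slab on the floor; four walls sit on top of the base. The front and back walls (the −y and +y sides) span the full width; the two side walls fit between them.

C is a spool: two coaxial disc flanges of radius 127 mm and thickness 22 mm, joined by a core cylinder of radius 80 mm and height 233 mm. The lower flange rests on z = 0 and the three cylinders share a vertical axis.

The open box is on the floor beside the stool on its −x side. The spool is on top of the stool.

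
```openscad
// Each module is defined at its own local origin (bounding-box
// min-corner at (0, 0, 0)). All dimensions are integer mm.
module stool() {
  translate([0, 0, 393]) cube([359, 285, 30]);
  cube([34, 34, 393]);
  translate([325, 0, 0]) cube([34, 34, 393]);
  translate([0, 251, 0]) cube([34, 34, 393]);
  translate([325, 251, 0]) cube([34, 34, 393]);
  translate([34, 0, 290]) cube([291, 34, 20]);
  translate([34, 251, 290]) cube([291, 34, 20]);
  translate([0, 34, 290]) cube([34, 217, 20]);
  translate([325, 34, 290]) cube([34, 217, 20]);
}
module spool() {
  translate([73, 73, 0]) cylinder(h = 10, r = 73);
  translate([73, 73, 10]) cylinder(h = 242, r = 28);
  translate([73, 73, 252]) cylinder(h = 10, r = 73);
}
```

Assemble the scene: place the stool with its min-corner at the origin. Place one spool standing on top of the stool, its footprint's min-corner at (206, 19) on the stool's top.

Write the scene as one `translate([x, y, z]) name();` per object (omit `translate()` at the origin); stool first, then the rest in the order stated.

stool();
translate([206, 19, 423]) spool();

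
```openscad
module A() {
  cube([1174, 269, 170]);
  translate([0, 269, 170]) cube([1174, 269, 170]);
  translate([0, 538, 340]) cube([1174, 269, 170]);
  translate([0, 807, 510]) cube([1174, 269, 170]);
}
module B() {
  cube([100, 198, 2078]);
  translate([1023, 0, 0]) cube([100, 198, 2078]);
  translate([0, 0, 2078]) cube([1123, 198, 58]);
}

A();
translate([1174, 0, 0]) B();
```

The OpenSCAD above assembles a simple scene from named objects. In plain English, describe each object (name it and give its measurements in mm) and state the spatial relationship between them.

A is a run of 4 identical solid stair steps. Each tread is 1174×269 mm and each step block is 170 mm high. Step 1 rests on the floor; step k is offset from step 1 by (k−1)×269 mm in y and (k−1)×170 mm in z.

B is a door frame. The clear opening is 923 mm wide and 2078 mm high. Two 100 mm wide jambs, 198 mm deep, stand either side of the opening from the floor to the top of the opening. A 58 mm thick head sits across the top of both jambs, spanning the full outside width of the frame.

The door frame is against the staircase's +x side, with their −y faces flush.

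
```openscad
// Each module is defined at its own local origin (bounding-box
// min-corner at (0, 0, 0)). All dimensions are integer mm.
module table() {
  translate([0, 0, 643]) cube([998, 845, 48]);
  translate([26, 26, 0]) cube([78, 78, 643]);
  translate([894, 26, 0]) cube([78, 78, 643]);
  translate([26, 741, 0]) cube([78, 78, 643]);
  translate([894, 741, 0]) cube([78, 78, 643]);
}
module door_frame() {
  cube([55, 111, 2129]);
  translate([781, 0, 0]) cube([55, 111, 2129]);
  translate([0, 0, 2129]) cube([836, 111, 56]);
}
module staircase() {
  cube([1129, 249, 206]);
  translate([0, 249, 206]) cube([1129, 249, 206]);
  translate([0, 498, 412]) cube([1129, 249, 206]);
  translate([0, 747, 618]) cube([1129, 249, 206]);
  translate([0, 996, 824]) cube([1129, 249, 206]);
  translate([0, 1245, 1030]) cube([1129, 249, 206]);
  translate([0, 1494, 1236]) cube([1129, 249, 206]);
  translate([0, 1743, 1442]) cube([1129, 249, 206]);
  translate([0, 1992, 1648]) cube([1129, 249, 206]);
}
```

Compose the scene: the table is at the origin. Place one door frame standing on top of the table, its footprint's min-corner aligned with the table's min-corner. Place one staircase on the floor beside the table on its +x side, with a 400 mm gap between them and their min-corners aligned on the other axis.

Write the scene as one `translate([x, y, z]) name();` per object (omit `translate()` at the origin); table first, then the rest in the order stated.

table();
translate([0, 0, 691]) door_frame();
translate([1398, 0, 0]) staircase();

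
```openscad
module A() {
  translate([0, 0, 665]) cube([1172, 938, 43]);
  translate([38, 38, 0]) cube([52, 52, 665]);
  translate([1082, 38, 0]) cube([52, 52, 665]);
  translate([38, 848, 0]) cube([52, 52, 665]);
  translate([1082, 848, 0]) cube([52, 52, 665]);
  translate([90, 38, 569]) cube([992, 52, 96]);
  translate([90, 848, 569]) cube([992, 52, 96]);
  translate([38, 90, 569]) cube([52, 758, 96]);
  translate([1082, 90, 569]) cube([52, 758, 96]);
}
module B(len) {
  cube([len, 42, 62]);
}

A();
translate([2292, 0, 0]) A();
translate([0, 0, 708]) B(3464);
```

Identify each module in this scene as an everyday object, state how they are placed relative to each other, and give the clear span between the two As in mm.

Second table starts at x = 2292; first ends at x = 1172; clear span = 2292 − 1172 = 1120 mm.

A is a table. B is a beam. A beam spans the tops of two tables. The clear span between the two tables is 1120 mm.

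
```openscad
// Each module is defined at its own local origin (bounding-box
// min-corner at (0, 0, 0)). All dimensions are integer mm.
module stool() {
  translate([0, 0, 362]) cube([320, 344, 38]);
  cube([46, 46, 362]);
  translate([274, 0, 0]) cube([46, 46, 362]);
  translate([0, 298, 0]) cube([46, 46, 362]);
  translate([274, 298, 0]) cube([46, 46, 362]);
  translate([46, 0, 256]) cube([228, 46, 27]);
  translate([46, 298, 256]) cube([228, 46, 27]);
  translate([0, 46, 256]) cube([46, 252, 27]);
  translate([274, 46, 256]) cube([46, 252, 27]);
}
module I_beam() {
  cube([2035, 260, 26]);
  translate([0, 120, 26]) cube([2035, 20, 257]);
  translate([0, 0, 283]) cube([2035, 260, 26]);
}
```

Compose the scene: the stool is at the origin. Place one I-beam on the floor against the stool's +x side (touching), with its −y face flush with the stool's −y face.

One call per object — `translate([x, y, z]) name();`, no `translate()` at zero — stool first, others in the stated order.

stool();
translate([320, 0, 0]) I_beam();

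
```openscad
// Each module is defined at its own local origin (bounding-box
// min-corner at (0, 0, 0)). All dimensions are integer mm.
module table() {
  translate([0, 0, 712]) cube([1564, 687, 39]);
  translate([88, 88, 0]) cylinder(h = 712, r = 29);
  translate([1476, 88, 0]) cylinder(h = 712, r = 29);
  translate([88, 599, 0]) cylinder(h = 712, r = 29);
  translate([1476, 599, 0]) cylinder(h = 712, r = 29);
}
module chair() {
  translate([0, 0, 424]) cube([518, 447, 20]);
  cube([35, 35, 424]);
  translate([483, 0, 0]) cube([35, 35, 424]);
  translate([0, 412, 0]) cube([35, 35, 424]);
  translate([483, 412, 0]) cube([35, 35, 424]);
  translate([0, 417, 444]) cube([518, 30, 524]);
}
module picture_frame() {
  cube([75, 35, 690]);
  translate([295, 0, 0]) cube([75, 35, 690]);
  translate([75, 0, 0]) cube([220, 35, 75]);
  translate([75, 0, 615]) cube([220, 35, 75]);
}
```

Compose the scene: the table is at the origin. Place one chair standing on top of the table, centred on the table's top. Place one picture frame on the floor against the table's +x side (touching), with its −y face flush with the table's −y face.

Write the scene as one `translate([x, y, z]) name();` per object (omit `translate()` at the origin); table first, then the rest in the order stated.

table();
translate([523, 120, 751]) chair();
translate([1564, 0, 0]) picture_frame();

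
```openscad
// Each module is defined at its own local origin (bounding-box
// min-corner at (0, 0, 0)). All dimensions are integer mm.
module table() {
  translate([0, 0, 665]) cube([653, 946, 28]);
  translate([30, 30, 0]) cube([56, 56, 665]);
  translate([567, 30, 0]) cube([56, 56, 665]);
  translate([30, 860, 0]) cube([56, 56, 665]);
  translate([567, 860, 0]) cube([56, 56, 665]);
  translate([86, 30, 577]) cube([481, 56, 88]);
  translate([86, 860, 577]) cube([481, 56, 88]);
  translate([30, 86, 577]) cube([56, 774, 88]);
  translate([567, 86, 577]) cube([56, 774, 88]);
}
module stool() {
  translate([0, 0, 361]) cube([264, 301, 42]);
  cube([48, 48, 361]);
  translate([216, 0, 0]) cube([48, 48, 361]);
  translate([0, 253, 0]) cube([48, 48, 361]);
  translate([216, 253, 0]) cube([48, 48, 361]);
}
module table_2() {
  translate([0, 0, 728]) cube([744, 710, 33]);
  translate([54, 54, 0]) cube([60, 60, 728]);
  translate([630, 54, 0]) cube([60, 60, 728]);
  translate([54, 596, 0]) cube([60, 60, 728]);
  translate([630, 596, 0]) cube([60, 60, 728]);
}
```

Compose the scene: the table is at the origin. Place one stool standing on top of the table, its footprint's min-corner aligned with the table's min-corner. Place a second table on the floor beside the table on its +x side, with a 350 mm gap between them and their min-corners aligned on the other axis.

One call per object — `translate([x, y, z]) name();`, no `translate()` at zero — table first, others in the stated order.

table();
translate([0, 0, 693]) stool();
translate([1003, 0, 0]) table_2();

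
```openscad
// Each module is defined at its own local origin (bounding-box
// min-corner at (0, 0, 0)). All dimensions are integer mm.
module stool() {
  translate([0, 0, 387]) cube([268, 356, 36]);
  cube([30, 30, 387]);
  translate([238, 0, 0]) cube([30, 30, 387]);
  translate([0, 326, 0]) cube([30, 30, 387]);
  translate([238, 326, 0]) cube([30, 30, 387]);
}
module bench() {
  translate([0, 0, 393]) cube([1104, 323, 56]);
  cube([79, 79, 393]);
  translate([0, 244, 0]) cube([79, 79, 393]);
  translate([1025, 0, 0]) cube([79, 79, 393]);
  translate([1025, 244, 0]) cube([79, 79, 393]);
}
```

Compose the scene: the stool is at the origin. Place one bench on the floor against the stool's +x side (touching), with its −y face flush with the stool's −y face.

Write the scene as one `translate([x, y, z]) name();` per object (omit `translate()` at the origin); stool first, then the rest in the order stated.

stool();
translate([268, 0, 0]) bench();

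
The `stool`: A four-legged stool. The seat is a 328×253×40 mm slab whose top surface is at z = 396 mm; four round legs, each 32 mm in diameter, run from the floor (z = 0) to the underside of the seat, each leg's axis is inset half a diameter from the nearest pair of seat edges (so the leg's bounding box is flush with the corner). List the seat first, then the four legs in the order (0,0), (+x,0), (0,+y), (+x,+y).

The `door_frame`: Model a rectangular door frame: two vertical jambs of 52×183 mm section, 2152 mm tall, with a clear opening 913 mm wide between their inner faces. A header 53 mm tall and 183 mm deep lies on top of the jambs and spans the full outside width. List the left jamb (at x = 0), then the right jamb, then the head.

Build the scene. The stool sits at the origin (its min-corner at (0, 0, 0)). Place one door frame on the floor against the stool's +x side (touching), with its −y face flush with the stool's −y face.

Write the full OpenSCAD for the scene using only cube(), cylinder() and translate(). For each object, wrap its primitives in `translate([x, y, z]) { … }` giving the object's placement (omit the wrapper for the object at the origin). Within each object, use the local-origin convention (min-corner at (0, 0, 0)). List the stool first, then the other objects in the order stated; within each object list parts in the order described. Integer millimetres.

translate([0, 0, 356]) cube([328, 253, 40]);
translate([16, 16, 0]) cylinder(h = 356, r = 16);
translate([312, 16, 0]) cylinder(h = 356, r = 16);
translate([16, 237, 0]) cylinder(h = 356, r = 16);
translate([312, 237, 0]) cylinder(h = 356, r = 16);
translate([328, 0, 0]) {
  cube([52, 183, 2152]);
  translate([965, 0, 0]) cube([52, 183, 2152]);
  translate([0, 0, 2152]) cube([1017, 183, 53]);
}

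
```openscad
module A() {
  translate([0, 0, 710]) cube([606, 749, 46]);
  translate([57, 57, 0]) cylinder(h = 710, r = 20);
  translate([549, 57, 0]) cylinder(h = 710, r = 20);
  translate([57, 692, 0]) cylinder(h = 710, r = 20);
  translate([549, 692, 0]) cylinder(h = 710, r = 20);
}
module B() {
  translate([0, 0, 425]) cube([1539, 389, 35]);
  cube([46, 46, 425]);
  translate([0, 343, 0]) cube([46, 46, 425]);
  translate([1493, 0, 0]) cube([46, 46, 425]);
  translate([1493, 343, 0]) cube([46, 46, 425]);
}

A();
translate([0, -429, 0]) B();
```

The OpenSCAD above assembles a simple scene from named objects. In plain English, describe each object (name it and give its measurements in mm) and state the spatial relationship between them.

A is a table with a 606×749 mm rectangular top, 46 mm thick, top surface at z = 756 mm, supported by four round legs of 40 mm diameter, each leg's bounding box inset 37 mm from the nearest pair of top edges, running from the floor.

B is a long wooden bench with a 1539 mm (x) × 389 mm (y) seat, 35 mm thick, its top surface 460 mm above the floor. Four 46 mm square legs at the seat corners, flush with the edges, run from z = 0 to the seat underside.

The bench is on the floor beside the table on its −y side.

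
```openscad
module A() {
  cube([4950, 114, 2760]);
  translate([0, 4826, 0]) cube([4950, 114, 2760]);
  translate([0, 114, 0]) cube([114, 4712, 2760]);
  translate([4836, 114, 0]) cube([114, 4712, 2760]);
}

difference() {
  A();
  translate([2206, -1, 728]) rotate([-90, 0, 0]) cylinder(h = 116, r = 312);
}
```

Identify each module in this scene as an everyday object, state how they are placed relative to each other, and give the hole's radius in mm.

A is a house frame. The house frame has a circular hole through its front wall. The hole's radius is 312 mm.

The subtracted cylinder has r = 312 mm.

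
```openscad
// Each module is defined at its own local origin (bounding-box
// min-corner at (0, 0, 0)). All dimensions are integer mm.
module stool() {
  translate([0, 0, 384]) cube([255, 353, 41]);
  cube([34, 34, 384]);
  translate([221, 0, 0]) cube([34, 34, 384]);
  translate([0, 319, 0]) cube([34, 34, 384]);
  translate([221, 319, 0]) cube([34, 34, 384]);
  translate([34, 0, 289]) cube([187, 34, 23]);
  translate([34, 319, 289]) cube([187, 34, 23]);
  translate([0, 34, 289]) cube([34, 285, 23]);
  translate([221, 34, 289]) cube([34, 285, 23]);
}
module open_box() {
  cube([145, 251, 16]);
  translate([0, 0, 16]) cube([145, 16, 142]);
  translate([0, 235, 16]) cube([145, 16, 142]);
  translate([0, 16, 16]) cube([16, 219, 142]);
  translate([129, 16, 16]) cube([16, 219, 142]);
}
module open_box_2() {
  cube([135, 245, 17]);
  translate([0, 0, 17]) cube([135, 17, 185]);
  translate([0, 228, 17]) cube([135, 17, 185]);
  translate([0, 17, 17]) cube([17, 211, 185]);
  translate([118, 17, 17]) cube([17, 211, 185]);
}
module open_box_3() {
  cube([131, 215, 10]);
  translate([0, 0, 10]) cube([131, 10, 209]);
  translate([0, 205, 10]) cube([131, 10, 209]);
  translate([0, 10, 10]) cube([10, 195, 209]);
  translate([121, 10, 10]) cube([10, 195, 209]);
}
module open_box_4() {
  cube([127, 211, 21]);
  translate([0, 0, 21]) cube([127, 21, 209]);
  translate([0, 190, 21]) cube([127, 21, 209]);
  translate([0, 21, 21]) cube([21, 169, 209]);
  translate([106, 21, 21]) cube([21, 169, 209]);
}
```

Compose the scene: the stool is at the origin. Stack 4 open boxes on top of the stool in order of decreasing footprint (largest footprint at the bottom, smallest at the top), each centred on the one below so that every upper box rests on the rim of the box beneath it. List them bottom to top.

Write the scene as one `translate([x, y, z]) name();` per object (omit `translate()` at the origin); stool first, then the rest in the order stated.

stool();
translate([55, 51, 425]) open_box();
translate([60, 54, 583]) open_box_2();
translate([62, 69, 785]) open_box_3();
translate([64, 71, 1004]) open_box_4();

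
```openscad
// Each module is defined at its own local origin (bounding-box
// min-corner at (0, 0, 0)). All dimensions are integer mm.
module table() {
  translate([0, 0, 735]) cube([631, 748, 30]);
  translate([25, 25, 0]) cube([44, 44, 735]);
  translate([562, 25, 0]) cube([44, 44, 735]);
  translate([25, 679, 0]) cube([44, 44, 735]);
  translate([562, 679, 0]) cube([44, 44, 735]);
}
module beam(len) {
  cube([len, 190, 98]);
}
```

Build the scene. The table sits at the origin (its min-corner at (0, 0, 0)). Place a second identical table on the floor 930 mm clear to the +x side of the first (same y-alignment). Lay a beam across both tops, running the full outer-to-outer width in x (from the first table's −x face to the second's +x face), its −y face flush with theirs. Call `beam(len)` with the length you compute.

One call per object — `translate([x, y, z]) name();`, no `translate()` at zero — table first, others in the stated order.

table();
translate([1561, 0, 0]) table();
translate([0, 0, 765]) beam(2192);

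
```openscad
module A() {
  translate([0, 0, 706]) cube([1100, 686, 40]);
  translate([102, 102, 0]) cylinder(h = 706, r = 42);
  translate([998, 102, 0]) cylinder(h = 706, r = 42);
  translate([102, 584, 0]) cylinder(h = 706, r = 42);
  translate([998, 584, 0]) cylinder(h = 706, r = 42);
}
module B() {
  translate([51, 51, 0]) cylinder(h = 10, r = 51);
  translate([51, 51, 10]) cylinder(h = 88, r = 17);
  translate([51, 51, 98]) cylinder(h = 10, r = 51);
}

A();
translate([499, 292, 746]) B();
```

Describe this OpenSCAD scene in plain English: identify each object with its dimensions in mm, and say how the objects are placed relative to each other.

A is a table: top 1100 mm (x) × 686 mm (y), 40 mm thick, upper face at z = 746 mm, on four round legs of 84 mm diameter, each leg's bounding box inset 60 mm from the nearest pair of top edges, running from z = 0 to the bottom of the top.

B is a spool: two coaxial disc flanges of radius 51 mm and thickness 10 mm, joined by a core cylinder of radius 17 mm and height 88 mm. The lower flange rests on z = 0 and the three cylinders share a vertical axis.

The spool is on top of the table, centred.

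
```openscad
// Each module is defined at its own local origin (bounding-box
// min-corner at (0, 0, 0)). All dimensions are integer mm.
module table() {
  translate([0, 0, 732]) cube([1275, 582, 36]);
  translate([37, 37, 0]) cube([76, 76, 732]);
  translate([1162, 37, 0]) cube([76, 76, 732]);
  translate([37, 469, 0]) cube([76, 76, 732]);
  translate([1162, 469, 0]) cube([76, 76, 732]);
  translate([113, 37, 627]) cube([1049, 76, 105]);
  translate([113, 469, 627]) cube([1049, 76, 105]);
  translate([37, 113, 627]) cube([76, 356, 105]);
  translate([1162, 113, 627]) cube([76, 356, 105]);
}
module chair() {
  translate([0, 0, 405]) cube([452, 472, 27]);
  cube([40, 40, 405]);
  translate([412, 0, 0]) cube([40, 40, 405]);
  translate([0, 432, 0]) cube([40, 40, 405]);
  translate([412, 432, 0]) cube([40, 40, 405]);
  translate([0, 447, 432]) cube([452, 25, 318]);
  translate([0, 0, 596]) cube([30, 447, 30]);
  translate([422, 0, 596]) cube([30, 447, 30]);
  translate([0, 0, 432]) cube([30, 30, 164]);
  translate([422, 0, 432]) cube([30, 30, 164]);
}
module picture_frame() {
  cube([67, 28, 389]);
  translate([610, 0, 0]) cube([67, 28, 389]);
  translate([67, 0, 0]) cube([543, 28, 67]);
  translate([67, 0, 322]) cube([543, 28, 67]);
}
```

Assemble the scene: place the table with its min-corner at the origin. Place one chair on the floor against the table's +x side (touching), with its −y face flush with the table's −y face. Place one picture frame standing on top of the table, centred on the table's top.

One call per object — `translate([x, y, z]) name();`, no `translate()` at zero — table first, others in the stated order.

table();
translate([1275, 0, 0]) chair();
translate([299, 277, 768]) picture_frame();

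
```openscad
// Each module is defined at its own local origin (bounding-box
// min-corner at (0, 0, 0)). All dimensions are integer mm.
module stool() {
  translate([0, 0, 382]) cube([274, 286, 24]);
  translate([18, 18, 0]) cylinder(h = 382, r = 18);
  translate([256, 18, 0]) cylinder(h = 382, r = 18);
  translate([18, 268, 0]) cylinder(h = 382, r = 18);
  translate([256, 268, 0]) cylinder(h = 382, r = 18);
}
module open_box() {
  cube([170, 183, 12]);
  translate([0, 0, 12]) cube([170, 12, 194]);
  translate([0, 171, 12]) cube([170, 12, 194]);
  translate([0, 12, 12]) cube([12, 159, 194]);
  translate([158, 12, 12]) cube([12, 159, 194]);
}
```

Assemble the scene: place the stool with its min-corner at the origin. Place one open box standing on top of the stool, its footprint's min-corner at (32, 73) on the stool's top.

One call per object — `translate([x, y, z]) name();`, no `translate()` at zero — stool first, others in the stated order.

stool();
translate([32, 73, 406]) open_box();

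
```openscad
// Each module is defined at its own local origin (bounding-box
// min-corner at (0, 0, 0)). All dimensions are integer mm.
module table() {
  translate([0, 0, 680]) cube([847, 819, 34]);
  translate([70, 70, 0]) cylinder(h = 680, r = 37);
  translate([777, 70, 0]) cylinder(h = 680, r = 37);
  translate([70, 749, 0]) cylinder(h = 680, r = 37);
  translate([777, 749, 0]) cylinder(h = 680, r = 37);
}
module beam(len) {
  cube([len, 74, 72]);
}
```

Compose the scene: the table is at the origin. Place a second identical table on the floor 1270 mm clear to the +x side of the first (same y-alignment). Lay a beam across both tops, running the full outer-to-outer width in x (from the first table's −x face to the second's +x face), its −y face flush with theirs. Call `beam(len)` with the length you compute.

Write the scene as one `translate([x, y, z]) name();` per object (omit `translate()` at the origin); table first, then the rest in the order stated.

table();
translate([2117, 0, 0]) table();
translate([0, 0, 714]) beam(2964);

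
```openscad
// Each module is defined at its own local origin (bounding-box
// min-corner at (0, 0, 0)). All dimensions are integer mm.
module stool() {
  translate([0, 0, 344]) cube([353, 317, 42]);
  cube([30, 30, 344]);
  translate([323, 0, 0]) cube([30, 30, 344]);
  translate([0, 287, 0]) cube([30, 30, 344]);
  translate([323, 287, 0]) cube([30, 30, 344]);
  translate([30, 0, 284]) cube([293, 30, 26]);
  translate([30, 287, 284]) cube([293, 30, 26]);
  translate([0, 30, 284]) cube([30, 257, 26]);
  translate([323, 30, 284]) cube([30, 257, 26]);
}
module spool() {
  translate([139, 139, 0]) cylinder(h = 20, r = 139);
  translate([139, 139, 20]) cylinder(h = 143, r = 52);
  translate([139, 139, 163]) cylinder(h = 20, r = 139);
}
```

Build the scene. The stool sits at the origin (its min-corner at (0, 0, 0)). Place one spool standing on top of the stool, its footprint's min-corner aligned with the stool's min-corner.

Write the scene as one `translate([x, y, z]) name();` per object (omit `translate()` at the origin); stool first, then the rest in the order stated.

stool();
translate([0, 0, 386]) spool();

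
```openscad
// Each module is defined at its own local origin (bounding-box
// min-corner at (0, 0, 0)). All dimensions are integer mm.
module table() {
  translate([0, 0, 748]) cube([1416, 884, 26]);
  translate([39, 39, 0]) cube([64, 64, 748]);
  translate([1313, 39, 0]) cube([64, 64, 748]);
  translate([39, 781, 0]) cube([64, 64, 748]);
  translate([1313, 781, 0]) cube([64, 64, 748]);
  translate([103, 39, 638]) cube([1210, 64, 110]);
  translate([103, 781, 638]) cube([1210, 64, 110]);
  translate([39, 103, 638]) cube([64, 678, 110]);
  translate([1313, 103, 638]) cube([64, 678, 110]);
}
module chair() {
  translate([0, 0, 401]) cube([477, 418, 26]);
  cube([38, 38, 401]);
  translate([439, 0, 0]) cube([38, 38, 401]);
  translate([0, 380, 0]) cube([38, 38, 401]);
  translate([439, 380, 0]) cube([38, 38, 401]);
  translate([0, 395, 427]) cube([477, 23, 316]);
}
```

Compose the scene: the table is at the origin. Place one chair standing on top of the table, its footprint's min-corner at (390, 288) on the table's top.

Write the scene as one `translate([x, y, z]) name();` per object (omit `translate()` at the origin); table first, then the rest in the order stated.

table();
translate([390, 288, 774]) chair();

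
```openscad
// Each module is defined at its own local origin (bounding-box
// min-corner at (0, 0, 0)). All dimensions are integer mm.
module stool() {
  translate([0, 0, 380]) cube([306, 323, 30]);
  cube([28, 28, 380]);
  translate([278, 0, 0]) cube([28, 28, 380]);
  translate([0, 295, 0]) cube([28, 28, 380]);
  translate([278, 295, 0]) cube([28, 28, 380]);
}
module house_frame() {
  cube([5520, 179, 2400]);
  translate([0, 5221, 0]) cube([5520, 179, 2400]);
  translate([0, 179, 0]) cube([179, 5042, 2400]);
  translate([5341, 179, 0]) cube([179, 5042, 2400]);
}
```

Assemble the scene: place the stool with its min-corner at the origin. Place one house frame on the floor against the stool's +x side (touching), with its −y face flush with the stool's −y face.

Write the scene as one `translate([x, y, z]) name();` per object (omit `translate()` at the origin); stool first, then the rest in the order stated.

stool();
translate([306, 0, 0]) house_frame();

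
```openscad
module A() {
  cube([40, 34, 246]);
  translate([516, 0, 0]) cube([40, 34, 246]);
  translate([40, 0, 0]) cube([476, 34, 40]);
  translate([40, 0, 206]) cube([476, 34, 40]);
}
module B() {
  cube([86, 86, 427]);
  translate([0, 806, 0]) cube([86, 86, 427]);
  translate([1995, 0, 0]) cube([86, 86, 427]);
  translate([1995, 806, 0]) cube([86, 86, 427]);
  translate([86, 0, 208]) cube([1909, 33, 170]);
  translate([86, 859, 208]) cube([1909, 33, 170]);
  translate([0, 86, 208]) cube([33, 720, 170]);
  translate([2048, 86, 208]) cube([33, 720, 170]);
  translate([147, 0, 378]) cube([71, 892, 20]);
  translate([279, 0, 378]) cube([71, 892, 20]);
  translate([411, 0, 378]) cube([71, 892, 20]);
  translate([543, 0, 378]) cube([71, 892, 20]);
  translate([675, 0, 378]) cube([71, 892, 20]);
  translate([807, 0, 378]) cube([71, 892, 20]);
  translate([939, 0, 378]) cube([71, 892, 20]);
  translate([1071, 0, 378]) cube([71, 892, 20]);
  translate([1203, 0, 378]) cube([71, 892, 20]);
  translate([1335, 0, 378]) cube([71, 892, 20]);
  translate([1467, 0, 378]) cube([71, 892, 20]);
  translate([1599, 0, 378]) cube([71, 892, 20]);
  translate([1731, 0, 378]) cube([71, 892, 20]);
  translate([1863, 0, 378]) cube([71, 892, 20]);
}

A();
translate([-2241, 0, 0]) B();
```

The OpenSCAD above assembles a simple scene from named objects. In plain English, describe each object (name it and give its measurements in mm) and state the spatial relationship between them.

A is a rectangular picture frame lying in the x–z plane (depth along y). The opening is 476 mm wide (x) by 166 mm tall (z), surrounded by a border 40 mm wide on all four sides. The frame is 34 mm deep and is made of two full-height vertical stiles with two horizontal rails fitted between them.

B is a bed frame 2081 mm long (x) by 892 mm wide (y). Four 86×86 mm corner posts, 427 mm tall, at the corners of the footprint. Four rails of 33 mm thickness and 170 mm height run between adjacent posts with their undersides at z = 208 mm, their outer faces flush with the outside of the frame (the two x-running rails run between the posts' inner faces; the two y-running rails run between the posts' inner faces). 14 slats, each 71 mm wide (x) and 20 mm thick, lie across the top of the two x-running rails, running the full 892 mm width of the frame in y; the slats are evenly spaced along x between the inner faces of the end posts with equal gaps (rounded down to the nearest mm) at the −x end and between each pair — any rounding remainder accumulates at the +x end.

The bed frame is on the floor beside the picture frame on its −x side.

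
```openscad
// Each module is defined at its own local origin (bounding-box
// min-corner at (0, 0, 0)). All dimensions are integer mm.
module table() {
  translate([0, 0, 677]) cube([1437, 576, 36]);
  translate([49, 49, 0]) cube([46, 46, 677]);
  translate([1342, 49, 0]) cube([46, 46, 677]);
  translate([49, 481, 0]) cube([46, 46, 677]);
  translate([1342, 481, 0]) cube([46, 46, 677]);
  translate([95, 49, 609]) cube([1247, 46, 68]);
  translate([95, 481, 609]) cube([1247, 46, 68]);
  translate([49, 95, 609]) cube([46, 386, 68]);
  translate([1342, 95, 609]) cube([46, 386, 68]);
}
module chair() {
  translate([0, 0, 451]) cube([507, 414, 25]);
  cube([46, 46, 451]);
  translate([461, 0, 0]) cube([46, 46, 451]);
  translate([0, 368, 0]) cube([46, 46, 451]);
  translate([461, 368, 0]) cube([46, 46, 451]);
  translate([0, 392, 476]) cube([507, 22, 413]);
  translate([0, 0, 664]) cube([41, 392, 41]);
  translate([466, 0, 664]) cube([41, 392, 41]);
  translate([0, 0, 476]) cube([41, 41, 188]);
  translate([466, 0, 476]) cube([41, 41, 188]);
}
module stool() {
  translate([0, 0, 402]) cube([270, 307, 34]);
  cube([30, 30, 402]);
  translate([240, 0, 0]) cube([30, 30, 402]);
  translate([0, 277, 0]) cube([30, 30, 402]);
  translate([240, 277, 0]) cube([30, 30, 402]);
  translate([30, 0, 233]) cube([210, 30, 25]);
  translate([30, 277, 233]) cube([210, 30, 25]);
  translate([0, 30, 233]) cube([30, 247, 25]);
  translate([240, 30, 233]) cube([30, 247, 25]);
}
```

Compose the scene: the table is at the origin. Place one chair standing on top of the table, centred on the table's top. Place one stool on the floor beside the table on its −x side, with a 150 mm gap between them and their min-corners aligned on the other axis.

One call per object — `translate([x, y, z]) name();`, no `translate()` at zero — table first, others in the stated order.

table();
translate([465, 81, 713]) chair();
translate([-420, 0, 0]) stool();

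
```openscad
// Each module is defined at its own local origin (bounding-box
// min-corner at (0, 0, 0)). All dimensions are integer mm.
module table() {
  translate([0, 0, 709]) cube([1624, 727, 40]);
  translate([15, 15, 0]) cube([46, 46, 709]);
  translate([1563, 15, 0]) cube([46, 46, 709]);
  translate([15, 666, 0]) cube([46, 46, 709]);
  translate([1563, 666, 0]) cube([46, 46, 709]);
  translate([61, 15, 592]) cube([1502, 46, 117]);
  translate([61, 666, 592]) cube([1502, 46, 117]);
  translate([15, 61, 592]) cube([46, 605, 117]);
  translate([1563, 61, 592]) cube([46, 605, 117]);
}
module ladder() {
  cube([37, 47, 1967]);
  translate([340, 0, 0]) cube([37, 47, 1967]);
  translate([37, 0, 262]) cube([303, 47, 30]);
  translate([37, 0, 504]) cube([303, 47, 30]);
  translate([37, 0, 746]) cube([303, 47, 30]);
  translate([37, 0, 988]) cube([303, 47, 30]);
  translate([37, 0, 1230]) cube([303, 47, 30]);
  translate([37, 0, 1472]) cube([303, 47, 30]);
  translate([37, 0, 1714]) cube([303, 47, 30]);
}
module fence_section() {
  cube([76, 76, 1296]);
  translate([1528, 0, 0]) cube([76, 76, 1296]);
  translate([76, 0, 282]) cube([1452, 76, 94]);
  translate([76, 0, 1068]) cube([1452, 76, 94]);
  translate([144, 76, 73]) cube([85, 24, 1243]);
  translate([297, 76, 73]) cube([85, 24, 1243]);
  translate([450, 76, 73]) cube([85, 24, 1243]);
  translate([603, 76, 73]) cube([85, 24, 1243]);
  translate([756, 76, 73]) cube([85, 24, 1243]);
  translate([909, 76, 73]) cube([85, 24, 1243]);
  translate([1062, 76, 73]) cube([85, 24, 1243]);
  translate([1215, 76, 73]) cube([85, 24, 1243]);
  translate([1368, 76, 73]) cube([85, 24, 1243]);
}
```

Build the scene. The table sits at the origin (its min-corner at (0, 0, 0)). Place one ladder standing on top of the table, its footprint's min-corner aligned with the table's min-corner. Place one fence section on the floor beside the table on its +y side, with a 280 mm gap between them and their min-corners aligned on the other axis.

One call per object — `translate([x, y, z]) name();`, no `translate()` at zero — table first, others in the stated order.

table();
translate([0, 0, 749]) ladder();
translate([0, 1007, 0]) fence_section();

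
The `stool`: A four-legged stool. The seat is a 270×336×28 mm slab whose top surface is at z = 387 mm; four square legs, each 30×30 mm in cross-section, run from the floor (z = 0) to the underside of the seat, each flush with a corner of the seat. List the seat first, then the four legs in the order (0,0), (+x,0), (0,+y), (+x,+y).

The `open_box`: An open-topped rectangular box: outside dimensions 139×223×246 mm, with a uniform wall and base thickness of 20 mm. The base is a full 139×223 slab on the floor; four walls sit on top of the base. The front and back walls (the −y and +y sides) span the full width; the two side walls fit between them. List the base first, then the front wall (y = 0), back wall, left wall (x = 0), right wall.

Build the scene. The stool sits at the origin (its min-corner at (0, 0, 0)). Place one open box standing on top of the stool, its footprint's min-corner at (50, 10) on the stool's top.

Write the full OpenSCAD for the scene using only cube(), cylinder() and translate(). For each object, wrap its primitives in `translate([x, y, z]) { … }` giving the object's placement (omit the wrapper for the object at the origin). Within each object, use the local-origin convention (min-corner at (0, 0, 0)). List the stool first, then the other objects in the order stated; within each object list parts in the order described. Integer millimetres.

translate([0, 0, 359]) cube([270, 336, 28]);
cube([30, 30, 359]);
translate([240, 0, 0]) cube([30, 30, 359]);
translate([0, 306, 0]) cube([30, 30, 359]);
translate([240, 306, 0]) cube([30, 30, 359]);
translate([50, 10, 387]) {
  cube([139, 223, 20]);
  translate([0, 0, 20]) cube([139, 20, 226]);
  translate([0, 203, 20]) cube([139, 20, 226]);
  translate([0, 20, 20]) cube([20, 183, 226]);
  translate([119, 20, 20]) cube([20, 183, 226]);
}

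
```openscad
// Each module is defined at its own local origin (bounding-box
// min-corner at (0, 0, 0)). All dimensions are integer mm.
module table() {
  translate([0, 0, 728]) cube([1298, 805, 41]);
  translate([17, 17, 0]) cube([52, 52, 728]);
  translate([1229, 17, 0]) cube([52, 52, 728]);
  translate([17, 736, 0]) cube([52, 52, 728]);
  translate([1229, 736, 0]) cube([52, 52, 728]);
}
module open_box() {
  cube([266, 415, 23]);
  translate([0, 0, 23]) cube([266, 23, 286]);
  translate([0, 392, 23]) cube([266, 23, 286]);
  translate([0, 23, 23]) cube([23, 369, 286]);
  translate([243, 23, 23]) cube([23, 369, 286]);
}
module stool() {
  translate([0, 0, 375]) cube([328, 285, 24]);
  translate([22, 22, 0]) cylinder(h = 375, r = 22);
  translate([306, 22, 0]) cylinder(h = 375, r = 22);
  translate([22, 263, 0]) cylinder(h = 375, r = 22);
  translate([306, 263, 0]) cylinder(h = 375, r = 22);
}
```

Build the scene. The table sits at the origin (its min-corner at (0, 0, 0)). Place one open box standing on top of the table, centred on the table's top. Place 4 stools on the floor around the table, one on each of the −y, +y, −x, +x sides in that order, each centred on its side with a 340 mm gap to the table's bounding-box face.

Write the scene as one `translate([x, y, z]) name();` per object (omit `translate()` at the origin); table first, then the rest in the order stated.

table();
translate([516, 195, 769]) open_box();
translate([485, -625, 0]) stool();
translate([485, 1145, 0]) stool();
translate([-668, 260, 0]) stool();
translate([1638, 260, 0]) stool();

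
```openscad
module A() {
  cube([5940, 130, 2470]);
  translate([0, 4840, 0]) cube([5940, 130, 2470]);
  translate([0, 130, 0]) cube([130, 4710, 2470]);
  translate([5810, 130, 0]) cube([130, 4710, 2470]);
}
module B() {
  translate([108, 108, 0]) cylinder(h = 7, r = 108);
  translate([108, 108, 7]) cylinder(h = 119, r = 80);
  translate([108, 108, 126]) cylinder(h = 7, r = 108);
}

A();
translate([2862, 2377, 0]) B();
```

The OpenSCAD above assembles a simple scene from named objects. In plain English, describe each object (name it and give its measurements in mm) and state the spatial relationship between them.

A is the wall frame of a small rectangular building: four walls, each 2470 mm tall and 130 mm thick, enclosing a footprint 5940 mm (x) by 4970 mm (y) outside-to-outside, with no floor or roof. The front and back walls (the −y and +y sides) span the full width; the two side walls fit between them.

B is a spool: two coaxial disc flanges of radius 108 mm and thickness 7 mm, joined by a core cylinder of radius 80 mm and height 119 mm. The lower flange rests on z = 0 and the three cylinders share a vertical axis.

The spool sits inside the house frame, centred.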